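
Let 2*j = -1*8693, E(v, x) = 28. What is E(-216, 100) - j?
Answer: 8749/2 ≈ 4374.5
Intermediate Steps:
j = -8693/2 (j = (-1*8693)/2 = (1/2)*(-8693) = -8693/2 ≈ -4346.5)
E(-216, 100) - j = 28 - 1*(-8693/2) = 28 + 8693/2 = 8749/2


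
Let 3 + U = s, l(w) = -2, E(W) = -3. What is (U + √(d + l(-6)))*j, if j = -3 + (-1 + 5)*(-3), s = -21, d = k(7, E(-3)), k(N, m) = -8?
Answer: 360 - 15*I*√10 ≈ 360.0 - 47.434*I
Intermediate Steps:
d = -8
U = -24 (U = -3 - 21 = -24)
j = -15 (j = -3 + 4*(-3) = -3 - 12 = -15)
(U + √(d + l(-6)))*j = (-24 + √(-8 - 2))*(-15) = (-24 + √(-10))*(-15) = (-24 + I*√10)*(-15) = 360 - 15*I*√10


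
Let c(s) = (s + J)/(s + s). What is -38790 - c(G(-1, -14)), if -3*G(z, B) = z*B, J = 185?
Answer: -1085579/28 ≈ -38771.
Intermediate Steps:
G(z, B) = -B*z/3 (G(z, B) = -z*B/3 = -B*z/3)
c(s) = (185 + s)/(2*s) (c(s) = (s + 185)/(s + s) = (185 + s)/((2*s)) = (185 + s)*(1/(2*s)) = (185 + s)/(2*s))
-38790 - c(G(-1, -14)) = -38790 - (185 - 1/3*(-14)*(-1))/(2*((-1/3*(-14)*(-1)))) = -38790 - (185 - 14/3)/(2*(-14/3)) = -38790 - (-3)*541/(2*14*3) = -38790 - 1*(-541/28) = -38790 + 541/28 = -1085579/28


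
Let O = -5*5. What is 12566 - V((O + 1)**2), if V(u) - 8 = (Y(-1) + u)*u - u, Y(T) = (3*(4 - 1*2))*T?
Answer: -315186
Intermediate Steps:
O = -25
Y(T) = 6*T (Y(T) = (3*(4 - 2))*T = (3*2)*T = 6*T)
V(u) = 8 - u + u*(-6 + u) (V(u) = 8 + ((6*(-1) + u)*u - u) = 8 + ((-6 + u)*u - u) = 8 + (u*(-6 + u) - u) = 8 + (-u + u*(-6 + u)) = 8 - u + u*(-6 + u))
12566 - V((O + 1)**2) = 12566 - (8 + ((-25 + 1)**2)**2 - 7*(-25 + 1)**2) = 12566 - (8 + ((-24)**2)**2 - 7*(-24)**2) = 12566 - (8 + 576**2 - 7*576) = 12566 - (8 + 331776 - 4032) = 12566 - 1*327752 = 12566 - 327752 = -315186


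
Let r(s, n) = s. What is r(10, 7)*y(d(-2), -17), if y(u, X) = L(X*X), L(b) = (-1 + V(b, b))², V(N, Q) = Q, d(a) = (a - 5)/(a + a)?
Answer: 829440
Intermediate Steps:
d(a) = (-5 + a)/(2*a) (d(a) = (-5 + a)/((2*a)) = (-5 + a)*(1/(2*a)) = (-5 + a)/(2*a))
L(b) = (-1 + b)²
y(u, X) = (-1 + X²)² (y(u, X) = (-1 + X*X)² = (-1 + X²)²)
r(10, 7)*y(d(-2), -17) = 10*(-1 + (-17)²)² = 10*(-1 + 289)² = 10*288² = 10*82944 = 829440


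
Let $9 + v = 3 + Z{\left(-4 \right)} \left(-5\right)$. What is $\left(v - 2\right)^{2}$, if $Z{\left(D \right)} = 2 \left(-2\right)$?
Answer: $144$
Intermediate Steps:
$Z{\left(D \right)} = -4$
$v = 14$ ($v = -9 + \left(3 - -20\right) = -9 + \left(3 + 20\right) = -9 + 23 = 14$)
$\left(v - 2\right)^{2} = \left(14 - 2\right)^{2} = 12^{2} = 144$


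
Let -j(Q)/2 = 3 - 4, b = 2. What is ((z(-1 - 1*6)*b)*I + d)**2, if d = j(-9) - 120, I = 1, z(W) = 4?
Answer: 12100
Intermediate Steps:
j(Q) = 2 (j(Q) = -2*(3 - 4) = -2*(-1) = 2)
d = -118 (d = 2 - 120 = -118)
((z(-1 - 1*6)*b)*I + d)**2 = ((4*2)*1 - 118)**2 = (8*1 - 118)**2 = (8 - 118)**2 = (-110)**2 = 12100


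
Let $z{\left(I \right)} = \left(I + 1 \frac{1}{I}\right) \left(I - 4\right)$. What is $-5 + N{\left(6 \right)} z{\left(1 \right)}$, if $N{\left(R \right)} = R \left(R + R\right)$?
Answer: $-437$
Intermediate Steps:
$N{\left(R \right)} = 2 R^{2}$ ($N{\left(R \right)} = R 2 R = 2 R^{2}$)
$z{\left(I \right)} = \left(-4 + I\right) \left(I + \frac{1}{I}\right)$ ($z{\left(I \right)} = \left(I + \frac{1}{I}\right) \left(-4 + I\right) = \left(-4 + I\right) \left(I + \frac{1}{I}\right)$)
$-5 + N{\left(6 \right)} z{\left(1 \right)} = -5 + 2 \cdot 6^{2} \left(1 + 1^{2} - 4 - \frac{4}{1}\right) = -5 + 2 \cdot 36 \left(1 + 1 - 4 - 4\right) = -5 + 72 \left(1 + 1 - 4 - 4\right) = -5 + 72 \left(-6\right) = -5 - 432 = -437$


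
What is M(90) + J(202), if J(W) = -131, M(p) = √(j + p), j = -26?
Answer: -123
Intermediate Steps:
M(p) = √(-26 + p)
M(90) + J(202) = √(-26 + 90) - 131 = √64 - 131 = 8 - 131 = -123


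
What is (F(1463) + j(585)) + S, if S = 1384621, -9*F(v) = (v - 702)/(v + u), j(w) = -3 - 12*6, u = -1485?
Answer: 274140869/198 ≈ 1.3846e+6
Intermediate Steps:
j(w) = -75 (j(w) = -3 - 72 = -75)
F(v) = -(-702 + v)/(9*(-1485 + v)) (F(v) = -(v - 702)/(9*(v - 1485)) = -(-702 + v)/(9*(-1485 + v)))
(F(1463) + j(585)) + S = ((702 - 1*1463)/(9*(-1485 + 1463)) - 75) + 1384621 = ((1/9)*(702 - 1463)/(-22) - 75) + 1384621 = ((1/9)*(-1/22)*(-761) - 75) + 1384621 = (761/198 - 75) + 1384621 = -14089/198 + 1384621 = 274140869/198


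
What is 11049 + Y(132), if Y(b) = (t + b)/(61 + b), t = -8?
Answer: 2132581/193 ≈ 11050.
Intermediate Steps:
Y(b) = (-8 + b)/(61 + b)
11049 + Y(132) = 11049 + (-8 + 132)/(61 + 132) = 11049 + 124/193 = 2132581/193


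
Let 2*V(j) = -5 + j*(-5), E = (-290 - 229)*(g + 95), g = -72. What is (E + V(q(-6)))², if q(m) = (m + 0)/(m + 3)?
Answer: 570684321/4 ≈ 1.4267e+8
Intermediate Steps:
q(m) = m/(3 + m)
E = -11937 (E = (-290 - 229)*(-72 + 95) = -519*23 = -11937)
V(j) = -5/2 - 5*j/2 (V(j) = (-5 + j*(-5))/2 = (-5 - 5*j)/2 = -5/2 - 5*j/2)
(E + V(q(-6)))² = (-11937 + (-5/2 - (-15)/(3 - 6)))² = (-11937 + (-5/2 - (-15)/(-3)))² = (-11937 + (-5/2 - (-15)*(-1)/3))² = (-11937 + (-5/2 - 5/2*2))² = (-11937 + (-5/2 - 5))² = (-11937 - 15/2)² = (-23889/2)² = 570684321/4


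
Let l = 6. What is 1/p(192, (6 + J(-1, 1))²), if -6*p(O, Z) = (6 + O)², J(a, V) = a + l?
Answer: -1/6534 ≈ -0.00015305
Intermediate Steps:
J(a, V) = 6 + a (J(a, V) = a + 6 = 6 + a)
p(O, Z) = -(6 + O)²/6
1/p(192, (6 + J(-1, 1))²) = 1/(-(6 + 192)²/6) = 1/(-⅙*198²) = 1/(-⅙*39204) = 1/(-6534) = -1/6534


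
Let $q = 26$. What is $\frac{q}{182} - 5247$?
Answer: $- \frac{36728}{7} \approx -5246.9$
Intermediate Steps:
$\frac{q}{182} - 5247 = \frac{26}{182} - 5247 = 26 \cdot \frac{1}{182} - 5247 = \frac{1}{7} - 5247 = - \frac{36728}{7}$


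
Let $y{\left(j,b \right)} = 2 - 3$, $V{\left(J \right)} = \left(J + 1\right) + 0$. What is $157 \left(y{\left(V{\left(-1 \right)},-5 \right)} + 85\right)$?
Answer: $13188$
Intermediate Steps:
$V{\left(J \right)} = 1 + J$ ($V{\left(J \right)} = \left(1 + J\right) + 0 = 1 + J$)
$y{\left(j,b \right)} = -1$ ($y{\left(j,b \right)} = 2 - 3 = -1$)
$157 \left(y{\left(V{\left(-1 \right)},-5 \right)} + 85\right) = 157 \left(-1 + 85\right) = 157 \cdot 84 = 13188$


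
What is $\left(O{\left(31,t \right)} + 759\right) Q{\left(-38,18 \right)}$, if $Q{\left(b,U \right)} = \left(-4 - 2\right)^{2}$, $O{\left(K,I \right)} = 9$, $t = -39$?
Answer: $27648$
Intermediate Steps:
$Q{\left(b,U \right)} = 36$ ($Q{\left(b,U \right)} = \left(-6\right)^{2} = 36$)
$\left(O{\left(31,t \right)} + 759\right) Q{\left(-38,18 \right)} = \left(9 + 759\right) 36 = 768 \cdot 36 = 27648$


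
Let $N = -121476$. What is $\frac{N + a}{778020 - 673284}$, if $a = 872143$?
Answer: $\frac{750667}{104736} \approx 7.1672$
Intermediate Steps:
$\frac{N + a}{778020 - 673284} = \frac{-121476 + 872143}{778020 - 673284} = \frac{750667}{104736}$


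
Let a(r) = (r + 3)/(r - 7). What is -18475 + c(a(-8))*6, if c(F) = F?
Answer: -18473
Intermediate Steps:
a(r) = (3 + r)/(-7 + r)
-18475 + c(a(-8))*6 = -18475 + ((3 - 8)/(-7 - 8))*6 = -18475 + (-5/(-15))*6 = -18475 - 1/15*(-5)*6 = -18475 + (⅓)*6 = -18475 + 2 = -18473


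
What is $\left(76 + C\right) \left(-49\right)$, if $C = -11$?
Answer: $-3185$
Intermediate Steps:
$\left(76 + C\right) \left(-49\right) = \left(76 - 11\right) \left(-49\right) = 65 \left(-49\right) = -3185$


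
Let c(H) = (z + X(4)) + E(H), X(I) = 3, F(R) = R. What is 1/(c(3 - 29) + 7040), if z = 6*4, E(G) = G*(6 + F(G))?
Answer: 1/7587 ≈ 0.00013180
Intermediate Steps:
E(G) = G*(6 + G)
z = 24
c(H) = 27 + H*(6 + H) (c(H) = (24 + 3) + H*(6 + H) = 27 + H*(6 + H))
1/(c(3 - 29) + 7040) = 1/((27 + (3 - 29)*(6 + (3 - 29))) + 7040) = 1/((27 - 26*(6 - 26)) + 7040) = 1/((27 - 26*(-20)) + 7040) = 1/((27 + 520) + 7040) = 1/(547 + 7040) = 1/7587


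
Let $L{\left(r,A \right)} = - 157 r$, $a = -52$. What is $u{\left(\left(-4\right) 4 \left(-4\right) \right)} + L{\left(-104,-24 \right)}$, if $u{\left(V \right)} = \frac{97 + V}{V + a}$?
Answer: $\frac{196097}{12} \approx 16341.0$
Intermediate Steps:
$u{\left(V \right)} = \frac{97 + V}{-52 + V}$ ($u{\left(V \right)} = \frac{97 + V}{V - 52} = \frac{97 + V}{-52 + V}$)
$u{\left(\left(-4\right) 4 \left(-4\right) \right)} + L{\left(-104,-24 \right)} = \frac{97 + \left(-4\right) 4 \left(-4\right)}{-52 + \left(-4\right) 4 \left(-4\right)} - -16328 = \frac{97 - -64}{-52 - -64} + 16328 = \frac{97 + 64}{-52 + 64} + 16328 = \frac{1}{12} \cdot 161 + 16328 = \frac{161}{12} + 16328 = \frac{196097}{12}$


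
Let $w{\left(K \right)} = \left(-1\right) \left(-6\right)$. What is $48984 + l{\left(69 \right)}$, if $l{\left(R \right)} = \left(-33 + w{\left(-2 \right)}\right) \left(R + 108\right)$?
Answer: $44205$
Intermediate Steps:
$w{\left(K \right)} = 6$
$l{\left(R \right)} = -2916 - 27 R$ ($l{\left(R \right)} = \left(-33 + 6\right) \left(R + 108\right) = - 27 \left(108 + R\right) = -2916 - 27 R$)
$48984 + l{\left(69 \right)} = 48984 - 4779 = 44205$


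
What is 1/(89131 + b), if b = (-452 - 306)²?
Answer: 1/663695 ≈ 1.5067e-6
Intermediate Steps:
b = 574564 (b = (-758)² = 574564)
1/(89131 + b) = 1/(89131 + 574564) = 1/663695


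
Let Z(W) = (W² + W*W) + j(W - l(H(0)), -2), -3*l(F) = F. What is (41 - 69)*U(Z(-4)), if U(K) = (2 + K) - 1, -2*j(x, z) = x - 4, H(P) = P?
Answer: -1036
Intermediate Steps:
l(F) = -F/3
j(x, z) = 2 - x/2 (j(x, z) = -(x - 4)/2 = -(-4 + x)/2 = 2 - x/2)
Z(W) = 2 + 2*W² - W/2 (Z(W) = (W² + W*W) + (2 - (W - (-1)*0/3)/2) = (W² + W²) + (2 - (W - 1*0)/2) = 2*W² + (2 - (W + 0)/2) = 2*W² + (2 - W/2) = 2 + 2*W² - W/2)
U(K) = 1 + K
(41 - 69)*U(Z(-4)) = (41 - 69)*(1 + (2 + 2*(-4)² - ½*(-4))) = -28*(1 + (2 + 2*16 + 2)) = -28*(1 + (2 + 32 + 2)) = -28*(1 + 36) = -28*37 = -1036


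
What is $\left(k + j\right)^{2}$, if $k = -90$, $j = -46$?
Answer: $18496$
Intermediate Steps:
$\left(k + j\right)^{2} = \left(-90 - 46\right)^{2} = \left(-136\right)^{2} = 18496$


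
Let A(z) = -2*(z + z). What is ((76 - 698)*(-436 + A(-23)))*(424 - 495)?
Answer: -15191728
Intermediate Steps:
A(z) = -4*z
((76 - 698)*(-436 + A(-23)))*(424 - 495) = ((76 - 698)*(-436 - 4*(-23)))*(424 - 495) = -622*(-436 + 92)*(-71) = -622*(-344)*(-71) = 213968*(-71) = -15191728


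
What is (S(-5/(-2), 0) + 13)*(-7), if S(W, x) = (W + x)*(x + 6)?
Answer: -196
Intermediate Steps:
S(W, x) = (6 + x)*(W + x) (S(W, x) = (W + x)*(6 + x) = (6 + x)*(W + x))
(S(-5/(-2), 0) + 13)*(-7) = ((0² + 6*(-5/(-2)) + 6*0 - 5/(-2)*0) + 13)*(-7) = ((0 + 6*(-5*(-½)) + 0 - 5*(-½)*0) + 13)*(-7) = ((0 + 6*(5/2) + 0 + (5/2)*0) + 13)*(-7) = ((0 + 15 + 0 + 0) + 13)*(-7) = (15 + 13)*(-7) = 28*(-7) = -196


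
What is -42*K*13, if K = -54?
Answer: 29484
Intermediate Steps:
-42*K*13 = -42*(-54)*13 = 2268*13 = 29484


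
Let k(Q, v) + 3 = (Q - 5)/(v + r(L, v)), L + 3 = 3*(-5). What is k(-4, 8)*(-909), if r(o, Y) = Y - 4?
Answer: 13635/4 ≈ 3408.8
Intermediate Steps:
L = -18 (L = -3 + 3*(-5) = -3 - 15 = -18)
r(o, Y) = -4 + Y
k(Q, v) = -3 + (-5 + Q)/(-4 + 2*v) (k(Q, v) = -3 + (Q - 5)/(v + (-4 + v)) = -3 + (-5 + Q)/(-4 + 2*v))
k(-4, 8)*(-909) = ((7 - 4 - 6*8)/(2*(-2 + 8)))*(-909) = ((½)*(7 - 4 - 48)/6)*(-909) = ((½)*(⅙)*(-45))*(-909) = -15/4*(-909) = 13635/4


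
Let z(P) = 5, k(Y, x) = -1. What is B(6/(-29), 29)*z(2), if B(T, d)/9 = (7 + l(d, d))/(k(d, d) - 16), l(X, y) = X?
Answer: -1620/17 ≈ -95.294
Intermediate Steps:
B(T, d) = -63/17 - 9*d/17 (B(T, d) = 9*((7 + d)/(-1 - 16)) = 9*((7 + d)/(-17)) = 9*((7 + d)*(-1/17)) = 9*(-7/17 - d/17) = -63/17 - 9*d/17)
B(6/(-29), 29)*z(2) = (-63/17 - 9/17*29)*5 = (-63/17 - 261/17)*5 = -324/17*5 = -1620/17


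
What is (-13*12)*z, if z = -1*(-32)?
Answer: -4992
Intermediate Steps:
z = 32
(-13*12)*z = -13*12*32 = -156*32 = -4992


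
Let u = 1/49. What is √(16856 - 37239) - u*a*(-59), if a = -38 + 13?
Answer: -1475/49 + I*√20383 ≈ -30.102 + 142.77*I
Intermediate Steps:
u = 1/49 ≈ 0.020408
a = -25
√(16856 - 37239) - u*a*(-59) = √(16856 - 37239) - (1/49)*(-25)*(-59) = √(-20383) - (-25)*(-59)/49 = I*√20383 - 1*1475/49 = I*√20383 - 1475/49 = -1475/49 + I*√20383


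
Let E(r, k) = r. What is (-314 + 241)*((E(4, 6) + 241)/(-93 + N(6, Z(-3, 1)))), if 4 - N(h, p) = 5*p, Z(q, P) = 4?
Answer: 17885/109 ≈ 164.08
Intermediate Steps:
N(h, p) = 4 - 5*p
(-314 + 241)*((E(4, 6) + 241)/(-93 + N(6, Z(-3, 1)))) = (-314 + 241)*((4 + 241)/(-93 + (4 - 5*4))) = -17885/(-93 + (4 - 20)) = -17885/(-93 - 16) = -17885/(-109) = -17885*(-1)/109 = -73*(-245/109) = 17885/109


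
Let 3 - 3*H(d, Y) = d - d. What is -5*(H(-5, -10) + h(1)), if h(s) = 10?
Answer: -55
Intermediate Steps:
H(d, Y) = 1 (H(d, Y) = 1 - (d - d)/3 = 1 - 1/3*0 = 1 + 0 = 1)
-5*(H(-5, -10) + h(1)) = -5*(1 + 10) = -5*11 = -55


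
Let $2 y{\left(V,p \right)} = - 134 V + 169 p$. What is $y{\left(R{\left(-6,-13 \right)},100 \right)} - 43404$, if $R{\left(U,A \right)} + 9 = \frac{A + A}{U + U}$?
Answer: $- \frac{206977}{6} \approx -34496.0$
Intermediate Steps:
$R{\left(U,A \right)} = -9 + \frac{A}{U}$ ($R{\left(U,A \right)} = -9 + \frac{A + A}{U + U} = -9 + \frac{2 A}{2 U} = -9 + 2 A \frac{1}{2 U} = -9 + \frac{A}{U}$)
$y{\left(V,p \right)} = - 67 V + \frac{169 p}{2}$ ($y{\left(V,p \right)} = \frac{- 134 V + 169 p}{2} = - 67 V + \frac{169 p}{2}$)
$y{\left(R{\left(-6,-13 \right)},100 \right)} - 43404 = \left(- 67 \left(-9 - \frac{13}{-6}\right) + \frac{169}{2} \cdot 100\right) - 43404 = \left(- 67 \left(-9 - - \frac{13}{6}\right) + 8450\right) - 43404 = \left(- 67 \left(-9 + \frac{13}{6}\right) + 8450\right) - 43404 = \left(\left(-67\right) \left(- \frac{41}{6}\right) + 8450\right) - 43404 = \left(\frac{2747}{6} + 8450\right) - 43404 = \frac{53447}{6} - 43404 = - \frac{206977}{6}$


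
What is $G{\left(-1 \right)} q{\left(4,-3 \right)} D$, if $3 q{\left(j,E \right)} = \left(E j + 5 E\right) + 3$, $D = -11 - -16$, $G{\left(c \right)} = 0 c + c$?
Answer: $40$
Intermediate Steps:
$G{\left(c \right)} = c$ ($G{\left(c \right)} = 0 + c = c$)
$D = 5$ ($D = -11 + 16 = 5$)
$q{\left(j,E \right)} = 1 + \frac{5 E}{3} + \frac{E j}{3}$ ($q{\left(j,E \right)} = \frac{\left(E j + 5 E\right) + 3}{3} = \frac{\left(5 E + E j\right) + 3}{3} = \frac{3 + 5 E + E j}{3} = 1 + \frac{5 E}{3} + \frac{E j}{3}$)
$G{\left(-1 \right)} q{\left(4,-3 \right)} D = - (1 + \frac{5}{3} \left(-3\right) + \frac{1}{3} \left(-3\right) 4) 5 = - (1 - 5 - 4) 5 = \left(-1\right) \left(-8\right) 5 = 8 \cdot 5 = 40$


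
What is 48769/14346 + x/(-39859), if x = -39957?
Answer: 2517106693/571817214 ≈ 4.4019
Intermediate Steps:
48769/14346 + x/(-39859) = 48769/14346 - 39957/(-39859) = 48769*(1/14346) - 39957*(-1/39859) = 48769/14346 + 39957/39859 = 2517106693/571817214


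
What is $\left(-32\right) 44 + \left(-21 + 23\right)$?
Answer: $-1406$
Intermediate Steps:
$\left(-32\right) 44 + \left(-21 + 23\right) = -1408 + 2 = -1406$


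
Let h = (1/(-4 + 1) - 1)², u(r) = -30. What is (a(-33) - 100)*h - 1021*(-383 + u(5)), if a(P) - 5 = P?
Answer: 3793009/9 ≈ 4.2145e+5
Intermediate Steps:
a(P) = 5 + P
h = 16/9 (h = (1/(-3) - 1)² = (-⅓ - 1)² = (-4/3)² = 16/9 ≈ 1.7778)
(a(-33) - 100)*h - 1021*(-383 + u(5)) = ((5 - 33) - 100)*(16/9) - 1021*(-383 - 30) = (-28 - 100)*(16/9) - 1021*(-413) = -128*16/9 - 1*(-421673) = -2048/9 + 421673 = 3793009/9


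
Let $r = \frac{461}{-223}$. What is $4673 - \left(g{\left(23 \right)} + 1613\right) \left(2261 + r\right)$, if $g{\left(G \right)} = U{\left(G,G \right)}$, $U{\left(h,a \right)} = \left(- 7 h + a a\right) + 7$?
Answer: $- \frac{1000397017}{223} \approx -4.4861 \cdot 10^{6}$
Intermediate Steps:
$U{\left(h,a \right)} = 7 + a^{2} - 7 h$ ($U{\left(h,a \right)} = \left(- 7 h + a^{2}\right) + 7 = \left(a^{2} - 7 h\right) + 7 = 7 + a^{2} - 7 h$)
$r = - \frac{461}{223}$ ($r = 461 \left(- \frac{1}{223}\right) = - \frac{461}{223} \approx -2.0673$)
$g{\left(G \right)} = 7 + G^{2} - 7 G$
$4673 - \left(g{\left(23 \right)} + 1613\right) \left(2261 + r\right) = 4673 - \left(\left(7 + 23^{2} - 161\right) + 1613\right) \left(2261 - \frac{461}{223}\right) = 4673 - \left(\left(7 + 529 - 161\right) + 1613\right) \frac{503742}{223} = 4673 - \left(375 + 1613\right) \frac{503742}{223} = 4673 - 1988 \cdot \frac{503742}{223} = 4673 - \frac{1001439096}{223} = - \frac{1000397017}{223}$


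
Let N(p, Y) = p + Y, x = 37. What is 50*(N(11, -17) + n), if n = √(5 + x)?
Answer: -300 + 50*√42 ≈ 24.037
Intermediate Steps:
n = √42 (n = √(5 + 37) = √42 ≈ 6.4807)
N(p, Y) = Y + p
50*(N(11, -17) + n) = 50*((-17 + 11) + √42) = 50*(-6 + √42) = -300 + 50*√42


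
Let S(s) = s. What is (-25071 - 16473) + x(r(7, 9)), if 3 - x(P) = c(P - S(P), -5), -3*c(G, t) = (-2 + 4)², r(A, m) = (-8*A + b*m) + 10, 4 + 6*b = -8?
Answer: -124619/3 ≈ -41540.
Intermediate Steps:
b = -2 (b = -⅔ + (⅙)*(-8) = -⅔ - 4/3 = -2)
r(A, m) = 10 - 8*A - 2*m (r(A, m) = (-8*A - 2*m) + 10 = 10 - 8*A - 2*m)
c(G, t) = -4/3 (c(G, t) = -(-2 + 4)²/3 = -⅓*2² = -⅓*4 = -4/3)
x(P) = 13/3 (x(P) = 3 - 1*(-4/3) = 3 + 4/3 = 13/3)
(-25071 - 16473) + x(r(7, 9)) = (-25071 - 16473) + 13/3 = -41544 + 13/3 = -124619/3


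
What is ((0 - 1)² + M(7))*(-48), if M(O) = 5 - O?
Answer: 48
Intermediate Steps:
((0 - 1)² + M(7))*(-48) = ((0 - 1)² + (5 - 1*7))*(-48) = ((-1)² + (5 - 7))*(-48) = (1 - 2)*(-48) = -1*(-48) = 48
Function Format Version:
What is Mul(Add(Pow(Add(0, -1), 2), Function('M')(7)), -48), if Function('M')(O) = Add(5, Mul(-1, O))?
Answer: 48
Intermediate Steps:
Mul(Add(Pow(Add(0, -1), 2), Function('M')(7)), -48) = Mul(Add(Pow(Add(0, -1), 2), Add(5, Mul(-1, 7))), -48) = Mul(Add(Pow(-1, 2), Add(5, -7)), -48) = Mul(Add(1, -2), -48) = Mul(-1, -48) = 48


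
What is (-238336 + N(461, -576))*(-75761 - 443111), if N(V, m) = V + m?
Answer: 123725547272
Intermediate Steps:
(-238336 + N(461, -576))*(-75761 - 443111) = (-238336 + (461 - 576))*(-75761 - 443111) = (-238336 - 115)*(-518872) = -238451*(-518872) = 123725547272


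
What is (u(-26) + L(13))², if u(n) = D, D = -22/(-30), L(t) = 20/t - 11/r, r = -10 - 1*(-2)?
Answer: 32364721/2433600 ≈ 13.299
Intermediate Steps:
r = -8 (r = -10 + 2 = -8)
L(t) = 11/8 + 20/t (L(t) = 20/t - 11/(-8) = 20/t - 11*(-⅛) = 20/t + 11/8 = 11/8 + 20/t)
D = 11/15 (D = -22*(-1/30) = 11/15 ≈ 0.73333)
u(n) = 11/15
(u(-26) + L(13))² = (11/15 + (11/8 + 20/13))² = (11/15 + 303/104)² = (5689/1560)² = 32364721/2433600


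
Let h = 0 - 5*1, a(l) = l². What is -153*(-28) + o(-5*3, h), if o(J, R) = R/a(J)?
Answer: 192779/45 ≈ 4284.0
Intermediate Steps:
h = -5 (h = 0 - 5 = -5)
o(J, R) = R/J² (o(J, R) = R/(J²) = R/J²)
-153*(-28) + o(-5*3, h) = -153*(-28) - 5/(-5*3)² = 4284 - 5/(-15)² = 4284 - 5*1/225 = 4284 - 1/45 = 192779/45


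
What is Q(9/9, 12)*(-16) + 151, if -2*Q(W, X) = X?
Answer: 247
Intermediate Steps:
Q(W, X) = -X/2
Q(9/9, 12)*(-16) + 151 = -½*12*(-16) + 151 = -6*(-16) + 151 = 96 + 151 = 247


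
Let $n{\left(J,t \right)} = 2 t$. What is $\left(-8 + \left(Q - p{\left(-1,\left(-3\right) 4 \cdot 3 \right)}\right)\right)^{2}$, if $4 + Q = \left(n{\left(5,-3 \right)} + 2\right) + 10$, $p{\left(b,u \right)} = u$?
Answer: $900$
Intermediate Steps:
$Q = 2$ ($Q = -4 + \left(\left(2 \left(-3\right) + 2\right) + 10\right) = -4 + \left(\left(-6 + 2\right) + 10\right) = -4 + \left(-4 + 10\right) = -4 + 6 = 2$)
$\left(-8 + \left(Q - p{\left(-1,\left(-3\right) 4 \cdot 3 \right)}\right)\right)^{2} = \left(-8 - \left(-2 + \left(-3\right) 4 \cdot 3\right)\right)^{2} = \left(-8 - \left(-2 - 36\right)\right)^{2} = \left(-8 + \left(2 - -36\right)\right)^{2} = \left(-8 + \left(2 + 36\right)\right)^{2} = \left(-8 + 38\right)^{2} = 30^{2} = 900$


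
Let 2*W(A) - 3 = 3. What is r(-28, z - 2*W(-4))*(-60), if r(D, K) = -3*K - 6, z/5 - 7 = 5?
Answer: 10080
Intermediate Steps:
z = 60 (z = 35 + 5*5 = 35 + 25 = 60)
W(A) = 3 (W(A) = 3/2 + (½)*3 = 3/2 + 3/2 = 3)
r(D, K) = -6 - 3*K
r(-28, z - 2*W(-4))*(-60) = (-6 - 3*(60 - 2*3))*(-60) = (-6 - 3*(60 - 6))*(-60) = (-6 - 3*54)*(-60) = (-6 - 162)*(-60) = -168*(-60) = 10080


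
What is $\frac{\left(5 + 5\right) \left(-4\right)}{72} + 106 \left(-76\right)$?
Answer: $- \frac{72509}{9} \approx -8056.6$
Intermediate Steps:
$\frac{\left(5 + 5\right) \left(-4\right)}{72} + 106 \left(-76\right) = 10 \left(-4\right) \frac{1}{72} - 8056 = \left(-40\right) \frac{1}{72} - 8056 = - \frac{5}{9} - 8056 = - \frac{72509}{9}$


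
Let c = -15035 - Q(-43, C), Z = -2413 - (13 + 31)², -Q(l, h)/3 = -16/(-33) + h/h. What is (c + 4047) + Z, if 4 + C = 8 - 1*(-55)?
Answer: -168658/11 ≈ -15333.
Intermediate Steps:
C = 59 (C = -4 + (8 - 1*(-55)) = -4 + (8 + 55) = -4 + 63 = 59)
Q(l, h) = -49/11 (Q(l, h) = -3*(-16/(-33) + h/h) = -3*(-16*(-1/33) + 1) = -3*(16/33 + 1) = -3*49/33 = -49/11)
Z = -4349 (Z = -2413 - 1*44² = -2413 - 1*1936 = -2413 - 1936 = -4349)
c = -165336/11 (c = -15035 - 1*(-49/11) = -15035 + 49/11 = -165336/11 ≈ -15031.)
(c + 4047) + Z = (-165336/11 + 4047) - 4349 = -120819/11 - 4349 = -168658/11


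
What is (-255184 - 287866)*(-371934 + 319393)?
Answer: 28532390050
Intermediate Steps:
(-255184 - 287866)*(-371934 + 319393) = -543050*(-52541) = 28532390050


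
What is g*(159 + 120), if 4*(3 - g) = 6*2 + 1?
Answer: -279/4 ≈ -69.750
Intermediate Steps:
g = -¼ (g = 3 - (6*2 + 1)/4 = 3 - (12 + 1)/4 = 3 - ¼*13 = 3 - 13/4 = -¼ ≈ -0.25000)
g*(159 + 120) = -(159 + 120)/4 = -¼*279 = -279/4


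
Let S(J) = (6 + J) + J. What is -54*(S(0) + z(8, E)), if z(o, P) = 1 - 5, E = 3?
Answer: -108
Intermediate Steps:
S(J) = 6 + 2*J
z(o, P) = -4
-54*(S(0) + z(8, E)) = -54*((6 + 2*0) - 4) = -54*((6 + 0) - 4) = -54*(6 - 4) = -54*2 = -108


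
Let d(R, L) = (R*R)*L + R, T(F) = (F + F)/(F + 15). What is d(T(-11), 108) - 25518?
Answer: -44513/2 ≈ -22257.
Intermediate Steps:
T(F) = 2*F/(15 + F) (T(F) = (2*F)/(15 + F) = 2*F/(15 + F))
d(R, L) = R + L*R² (d(R, L) = R²*L + R = L*R² + R = R + L*R²)
d(T(-11), 108) - 25518 = (2*(-11)/(15 - 11))*(1 + 108*(2*(-11)/(15 - 11))) - 25518 = (2*(-11)/4)*(1 + 108*(2*(-11)/4)) - 25518 = (2*(-11)*(¼))*(1 + 108*(2*(-11)*(¼))) - 25518 = -11*(1 + 108*(-11/2))/2 - 25518 = -11*(1 - 594)/2 - 25518 = -11/2*(-593) - 25518 = 6523/2 - 25518 = -44513/2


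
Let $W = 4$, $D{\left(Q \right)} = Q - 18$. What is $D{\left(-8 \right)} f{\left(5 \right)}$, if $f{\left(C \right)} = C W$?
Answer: $-520$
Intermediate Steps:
$D{\left(Q \right)} = -18 + Q$ ($D{\left(Q \right)} = Q - 18 = -18 + Q$)
$f{\left(C \right)} = 4 C$ ($f{\left(C \right)} = C 4 = 4 C$)
$D{\left(-8 \right)} f{\left(5 \right)} = \left(-18 - 8\right) 4 \cdot 5 = \left(-26\right) 20 = -520$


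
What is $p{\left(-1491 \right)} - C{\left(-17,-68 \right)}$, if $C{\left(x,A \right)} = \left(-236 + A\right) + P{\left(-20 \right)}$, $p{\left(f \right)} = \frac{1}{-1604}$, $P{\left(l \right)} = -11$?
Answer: $\frac{505259}{1604} \approx 315.0$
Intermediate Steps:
$p{\left(f \right)} = - \frac{1}{1604}$
$C{\left(x,A \right)} = -247 + A$ ($C{\left(x,A \right)} = \left(-236 + A\right) - 11 = -247 + A$)
$p{\left(-1491 \right)} - C{\left(-17,-68 \right)} = - \frac{1}{1604} - \left(-247 - 68\right) = - \frac{1}{1604} - -315 = - \frac{1}{1604} + 315 = \frac{505259}{1604}$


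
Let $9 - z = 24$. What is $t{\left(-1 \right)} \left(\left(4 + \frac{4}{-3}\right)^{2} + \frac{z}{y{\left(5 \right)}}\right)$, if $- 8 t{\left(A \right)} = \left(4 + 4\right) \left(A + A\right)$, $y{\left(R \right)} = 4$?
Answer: $\frac{121}{18} \approx 6.7222$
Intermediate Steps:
$z = -15$ ($z = 9 - 24 = -15$)
$t{\left(A \right)} = - 2 A$ ($t{\left(A \right)} = - \frac{\left(4 + 4\right) \left(A + A\right)}{8} = - \frac{8 \cdot 2 A}{8} = - \frac{16 A}{8} = - 2 A$)
$t{\left(-1 \right)} \left(\left(4 + \frac{4}{-3}\right)^{2} + \frac{z}{y{\left(5 \right)}}\right) = \left(-2\right) \left(-1\right) \left(\left(4 + \frac{4}{-3}\right)^{2} - \frac{15}{4}\right) = 2 \left(\left(4 + 4 \left(- \frac{1}{3}\right)\right)^{2} - \frac{15}{4}\right) = 2 \left(\left(4 - \frac{4}{3}\right)^{2} - \frac{15}{4}\right) = 2 \left(\left(\frac{8}{3}\right)^{2} - \frac{15}{4}\right) = 2 \left(\frac{64}{9} - \frac{15}{4}\right) = 2 \cdot \frac{121}{36} = \frac{121}{18}$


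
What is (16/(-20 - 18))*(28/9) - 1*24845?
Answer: -4248719/171 ≈ -24846.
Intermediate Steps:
(16/(-20 - 18))*(28/9) - 1*24845 = (16/(-38))*(28*(⅑)) - 24845 = (16*(-1/38))*(28/9) - 24845 = -8/19*28/9 - 24845 = -224/171 - 24845 = -4248719/171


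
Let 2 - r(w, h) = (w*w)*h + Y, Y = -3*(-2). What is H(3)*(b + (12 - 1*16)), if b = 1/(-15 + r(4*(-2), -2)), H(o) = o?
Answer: -1305/109 ≈ -11.972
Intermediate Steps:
Y = 6
r(w, h) = -4 - h*w² (r(w, h) = 2 - ((w*w)*h + 6) = 2 - (w²*h + 6) = 2 - (h*w² + 6) = 2 - (6 + h*w²) = 2 + (-6 - h*w²) = -4 - h*w²)
b = 1/109 (b = 1/(-15 + (-4 - 1*(-2)*(4*(-2))²)) = 1/(-15 + (-4 - 1*(-2)*(-8)²)) = 1/(-15 + (-4 - 1*(-2)*64)) = 1/(-15 + (-4 + 128)) = 1/(-15 + 124) = 1/109 ≈ 0.0091743)
H(3)*(b + (12 - 1*16)) = 3*(1/109 + (12 - 1*16)) = 3*(1/109 + (12 - 16)) = 3*(1/109 - 4) = 3*(-435/109) = -1305/109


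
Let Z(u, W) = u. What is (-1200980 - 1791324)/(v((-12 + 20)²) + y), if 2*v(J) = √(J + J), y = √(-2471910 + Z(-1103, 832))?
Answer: -2992304/(4*√2 + I*√2473013) ≈ -6.8446 + 1902.8*I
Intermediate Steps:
y = I*√2473013 (y = √(-2471910 - 1103) = √(-2473013) = I*√2473013 ≈ 1572.6*I)
v(J) = √2*√J/2 (v(J) = √(J + J)/2 = √(2*J)/2 = (√2*√J)/2 = √2*√J/2)
(-1200980 - 1791324)/(v((-12 + 20)²) + y) = (-1200980 - 1791324)/(√2*√((-12 + 20)²)/2 + I*√2473013) = -2992304/(√2*√(8²)/2 + I*√2473013) = -2992304/(√2*√64/2 + I*√2473013) = -2992304/((½)*√2*8 + I*√2473013) = -2992304/(4*√2 + I*√2473013)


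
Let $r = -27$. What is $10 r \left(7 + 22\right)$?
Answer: $-7830$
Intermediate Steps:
$10 r \left(7 + 22\right) = 10 \left(- 27 \left(7 + 22\right)\right) = 10 \left(\left(-27\right) 29\right) = 10 \left(-783\right) = -7830$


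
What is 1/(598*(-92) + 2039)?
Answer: -1/52977 ≈ -1.8876e-5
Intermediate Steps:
1/(598*(-92) + 2039) = 1/(-55016 + 2039) = 1/(-52977) = -1/52977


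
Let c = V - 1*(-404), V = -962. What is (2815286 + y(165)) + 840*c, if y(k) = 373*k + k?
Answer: 2408276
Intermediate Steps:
c = -558 (c = -962 - 1*(-404) = -962 + 404 = -558)
y(k) = 374*k
(2815286 + y(165)) + 840*c = (2815286 + 374*165) + 840*(-558) = (2815286 + 61710) - 468720 = 2876996 - 468720 = 2408276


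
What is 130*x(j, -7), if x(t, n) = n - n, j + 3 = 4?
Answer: 0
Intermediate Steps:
j = 1 (j = -3 + 4 = 1)
x(t, n) = 0
130*x(j, -7) = 130*0 = 0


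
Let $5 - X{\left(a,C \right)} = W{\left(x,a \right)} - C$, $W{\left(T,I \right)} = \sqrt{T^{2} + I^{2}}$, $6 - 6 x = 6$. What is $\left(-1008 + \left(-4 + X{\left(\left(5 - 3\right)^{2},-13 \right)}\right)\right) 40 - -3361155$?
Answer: $3320195$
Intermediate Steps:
$x = 0$ ($x = 1 - 1 = 0$)
$W{\left(T,I \right)} = \sqrt{I^{2} + T^{2}}$
$X{\left(a,C \right)} = 5 + C - \sqrt{a^{2}}$ ($X{\left(a,C \right)} = 5 - \left(\sqrt{a^{2} + 0^{2}} - C\right) = 5 - \left(\sqrt{a^{2} + 0} - C\right) = 5 - \left(\sqrt{a^{2}} - C\right) = 5 + \left(C - \sqrt{a^{2}}\right) = 5 + C - \sqrt{a^{2}}$)
$\left(-1008 + \left(-4 + X{\left(\left(5 - 3\right)^{2},-13 \right)}\right)\right) 40 - -3361155 = \left(-1008 - \left(12 + \sqrt{\left(\left(5 - 3\right)^{2}\right)^{2}}\right)\right) 40 - -3361155 = \left(-1008 - \left(12 + \sqrt{\left(2^{2}\right)^{2}}\right)\right) 40 + 3361155 = \left(-1008 - \left(12 + \sqrt{4^{2}}\right)\right) 40 + 3361155 = \left(-1008 - \left(12 + \sqrt{16}\right)\right) 40 + 3361155 = \left(-1008 - 16\right) 40 + 3361155 = \left(-1024\right) 40 + 3361155 = -40960 + 3361155 = 3320195$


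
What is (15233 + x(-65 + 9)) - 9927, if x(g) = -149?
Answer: 5157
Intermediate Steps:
(15233 + x(-65 + 9)) - 9927 = (15233 - 149) - 9927 = 15084 - 9927 = 5157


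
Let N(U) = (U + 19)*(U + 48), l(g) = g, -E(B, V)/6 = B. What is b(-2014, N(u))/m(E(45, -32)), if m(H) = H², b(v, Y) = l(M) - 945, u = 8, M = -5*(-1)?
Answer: -47/3645 ≈ -0.012894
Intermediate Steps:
E(B, V) = -6*B
M = 5
N(U) = (19 + U)*(48 + U)
b(v, Y) = -940 (b(v, Y) = 5 - 945 = -940)
b(-2014, N(u))/m(E(45, -32)) = -940/((-6*45)²) = -940/((-270)²) = -940/72900 = -940*1/72900 = -47/3645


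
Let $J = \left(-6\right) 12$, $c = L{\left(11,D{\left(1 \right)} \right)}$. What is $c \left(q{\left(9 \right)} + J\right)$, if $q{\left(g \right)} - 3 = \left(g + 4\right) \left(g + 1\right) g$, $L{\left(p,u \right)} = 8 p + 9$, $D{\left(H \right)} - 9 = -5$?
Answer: $106797$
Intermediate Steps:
$D{\left(H \right)} = 4$ ($D{\left(H \right)} = 9 - 5 = 4$)
$L{\left(p,u \right)} = 9 + 8 p$
$c = 97$ ($c = 9 + 8 \cdot 11 = 9 + 88 = 97$)
$q{\left(g \right)} = 3 + g \left(1 + g\right) \left(4 + g\right)$ ($q{\left(g \right)} = 3 + \left(g + 4\right) \left(g + 1\right) g = 3 + \left(4 + g\right) \left(1 + g\right) g = 3 + \left(1 + g\right) \left(4 + g\right) g = 3 + g \left(1 + g\right) \left(4 + g\right)$)
$J = -72$
$c \left(q{\left(9 \right)} + J\right) = 97 \left(\left(3 + 9^{3} + 4 \cdot 9 + 5 \cdot 9^{2}\right) - 72\right) = 97 \left(\left(3 + 729 + 36 + 5 \cdot 81\right) - 72\right) = 97 \left(\left(3 + 729 + 36 + 405\right) - 72\right) = 97 \left(1173 - 72\right) = 97 \cdot 1101 = 106797$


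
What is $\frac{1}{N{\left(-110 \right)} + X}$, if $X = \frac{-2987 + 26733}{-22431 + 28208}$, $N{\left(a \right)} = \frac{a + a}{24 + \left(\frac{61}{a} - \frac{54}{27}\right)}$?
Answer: $- \frac{13627943}{83786586} \approx -0.16265$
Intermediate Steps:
$N{\left(a \right)} = \frac{2 a}{22 + \frac{61}{a}}$ ($N{\left(a \right)} = \frac{2 a}{24 + \left(\frac{61}{a} - 2\right)} = \frac{2 a}{24 - \left(2 - \frac{61}{a}\right)} = \frac{2 a}{22 + \frac{61}{a}}$)
$X = \frac{23746}{5777} \approx 4.1104$
$\frac{1}{N{\left(-110 \right)} + X} = \frac{1}{\frac{2 \left(-110\right)^{2}}{61 + 22 \left(-110\right)} + \frac{23746}{5777}} = \frac{1}{2 \cdot 12100 \frac{1}{61 - 2420} + \frac{23746}{5777}} = \frac{1}{2 \cdot 12100 \frac{1}{-2359} + \frac{23746}{5777}} = \frac{1}{2 \cdot 12100 \left(- \frac{1}{2359}\right) + \frac{23746}{5777}} = \frac{1}{- \frac{24200}{2359} + \frac{23746}{5777}} = \frac{1}{- \frac{83786586}{13627943}} = - \frac{13627943}{83786586}$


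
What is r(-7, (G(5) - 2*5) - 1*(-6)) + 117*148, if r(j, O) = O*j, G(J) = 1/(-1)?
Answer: 17351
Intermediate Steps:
G(J) = -1
r(-7, (G(5) - 2*5) - 1*(-6)) + 117*148 = ((-1 - 2*5) - 1*(-6))*(-7) + 117*148 = ((-1 - 10) + 6)*(-7) + 17316 = (-11 + 6)*(-7) + 17316 = -5*(-7) + 17316 = 35 + 17316 = 17351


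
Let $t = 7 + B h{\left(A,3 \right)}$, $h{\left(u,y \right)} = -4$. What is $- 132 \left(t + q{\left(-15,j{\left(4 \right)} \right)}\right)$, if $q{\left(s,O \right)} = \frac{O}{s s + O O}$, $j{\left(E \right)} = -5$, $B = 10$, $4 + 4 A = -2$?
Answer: $\frac{108966}{25} \approx 4358.6$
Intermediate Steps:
$A = - \frac{3}{2}$ ($A = -1 + \frac{1}{4} \left(-2\right) = -1 - \frac{1}{2} = - \frac{3}{2} \approx -1.5$)
$q{\left(s,O \right)} = \frac{O}{O^{2} + s^{2}}$ ($q{\left(s,O \right)} = \frac{O}{s^{2} + O^{2}} = \frac{O}{O^{2} + s^{2}}$)
$t = -33$ ($t = 7 + 10 \left(-4\right) = 7 - 40 = -33$)
$- 132 \left(t + q{\left(-15,j{\left(4 \right)} \right)}\right) = - 132 \left(-33 - \frac{5}{\left(-5\right)^{2} + \left(-15\right)^{2}}\right) = - 132 \left(-33 - \frac{5}{25 + 225}\right) = - 132 \left(-33 - \frac{5}{250}\right) = - 132 \left(-33 - \frac{1}{50}\right) = \left(-132\right) \left(- \frac{1651}{50}\right) = \frac{108966}{25}$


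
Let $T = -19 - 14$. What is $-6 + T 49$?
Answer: $-1623$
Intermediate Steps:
$T = -33$
$-6 + T 49 = -6 - 1617 = -1623$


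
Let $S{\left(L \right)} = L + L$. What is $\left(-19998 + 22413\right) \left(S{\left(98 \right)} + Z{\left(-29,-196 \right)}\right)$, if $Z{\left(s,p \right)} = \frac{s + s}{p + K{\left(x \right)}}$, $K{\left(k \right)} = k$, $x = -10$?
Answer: $\frac{48824055}{103} \approx 4.7402 \cdot 10^{5}$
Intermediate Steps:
$S{\left(L \right)} = 2 L$
$Z{\left(s,p \right)} = \frac{2 s}{-10 + p}$ ($Z{\left(s,p \right)} = \frac{s + s}{p - 10} = \frac{2 s}{-10 + p}$)
$\left(-19998 + 22413\right) \left(S{\left(98 \right)} + Z{\left(-29,-196 \right)}\right) = \left(-19998 + 22413\right) \left(2 \cdot 98 + 2 \left(-29\right) \frac{1}{-10 - 196}\right) = 2415 \left(196 + 2 \left(-29\right) \frac{1}{-206}\right) = 2415 \left(196 + 2 \left(-29\right) \left(- \frac{1}{206}\right)\right) = 2415 \left(196 + \frac{29}{103}\right) = 2415 \cdot \frac{20217}{103} = \frac{48824055}{103}$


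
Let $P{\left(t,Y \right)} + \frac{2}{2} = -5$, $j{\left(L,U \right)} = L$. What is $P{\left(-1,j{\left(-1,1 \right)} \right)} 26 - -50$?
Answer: $-106$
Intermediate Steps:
$P{\left(t,Y \right)} = -6$ ($P{\left(t,Y \right)} = -1 - 5 = -6$)
$P{\left(-1,j{\left(-1,1 \right)} \right)} 26 - -50 = \left(-6\right) 26 - -50 = -156 + 50 = -106$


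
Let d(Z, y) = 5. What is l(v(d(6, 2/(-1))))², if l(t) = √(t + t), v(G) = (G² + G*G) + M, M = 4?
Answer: 108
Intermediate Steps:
v(G) = 4 + 2*G² (v(G) = (G² + G*G) + 4 = (G² + G²) + 4 = 2*G² + 4 = 4 + 2*G²)
l(t) = √2*√t (l(t) = √(2*t) = √2*√t)
l(v(d(6, 2/(-1))))² = (√2*√(4 + 2*5²))² = (√2*√(4 + 2*25))² = (√2*√(4 + 50))² = (√2*√54)² = (√2*(3*√6))² = (6*√3)² = 108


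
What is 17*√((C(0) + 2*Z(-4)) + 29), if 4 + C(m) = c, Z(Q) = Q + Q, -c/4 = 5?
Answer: 17*I*√11 ≈ 56.383*I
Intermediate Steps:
c = -20 (c = -4*5 = -20)
Z(Q) = 2*Q
C(m) = -24 (C(m) = -4 - 20 = -24)
17*√((C(0) + 2*Z(-4)) + 29) = 17*√((-24 + 2*(2*(-4))) + 29) = 17*√((-24 + 2*(-8)) + 29) = 17*√((-24 - 16) + 29) = 17*√(-40 + 29) = 17*√(-11) = 17*(I*√11) = 17*I*√11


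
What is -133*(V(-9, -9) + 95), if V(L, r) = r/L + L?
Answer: -11571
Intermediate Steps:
V(L, r) = L + r/L
-133*(V(-9, -9) + 95) = -133*((-9 - 9/(-9)) + 95) = -133*((-9 - 9*(-⅑)) + 95) = -133*((-9 + 1) + 95) = -133*(-8 + 95) = -133*87 = -11571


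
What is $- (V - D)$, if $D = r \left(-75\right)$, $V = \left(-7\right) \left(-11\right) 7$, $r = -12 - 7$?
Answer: $886$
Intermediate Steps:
$r = -19$ ($r = -12 - 7 = -19$)
$V = 539$ ($V = 77 \cdot 7 = 539$)
$D = 1425$ ($D = \left(-19\right) \left(-75\right) = 1425$)
$- (V - D) = - (539 - 1425) = \left(-1\right) \left(-886\right) = 886$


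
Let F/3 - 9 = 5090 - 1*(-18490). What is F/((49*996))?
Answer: 23589/16268 ≈ 1.4500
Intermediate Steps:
F = 70767 (F = 27 + 3*(5090 - 1*(-18490)) = 27 + 3*(5090 + 18490) = 27 + 3*23580 = 27 + 70740 = 70767)
F/((49*996)) = 70767/((49*996)) = 70767/48804 = 70767*(1/48804) = 23589/16268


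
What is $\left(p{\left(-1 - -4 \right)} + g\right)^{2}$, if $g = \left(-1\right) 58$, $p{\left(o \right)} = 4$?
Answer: $2916$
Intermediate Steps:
$g = -58$
$\left(p{\left(-1 - -4 \right)} + g\right)^{2} = \left(4 - 58\right)^{2} = \left(-54\right)^{2} = 2916$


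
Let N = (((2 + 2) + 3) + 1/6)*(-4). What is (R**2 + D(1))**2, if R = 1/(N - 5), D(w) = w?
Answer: 104244100/104060401 ≈ 1.0018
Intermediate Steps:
N = -86/3 (N = ((4 + 3) + 1*(1/6))*(-4) = (7 + 1/6)*(-4) = (43/6)*(-4) = -86/3 ≈ -28.667)
R = -3/101 (R = 1/(-86/3 - 5) = 1/(-101/3) = -3/101 ≈ -0.029703)
(R**2 + D(1))**2 = ((-3/101)**2 + 1)**2 = (9/10201 + 1)**2 = (10210/10201)**2 = 104244100/104060401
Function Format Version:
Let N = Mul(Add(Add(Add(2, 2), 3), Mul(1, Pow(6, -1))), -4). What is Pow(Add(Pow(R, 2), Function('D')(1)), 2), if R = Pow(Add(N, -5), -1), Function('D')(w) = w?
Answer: Rational(104244100, 104060401) ≈ 1.0018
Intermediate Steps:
N = Rational(-86, 3) (N = Mul(Add(Add(4, 3), Mul(1, Rational(1, 6))), -4) = Mul(Add(7, Rational(1, 6)), -4) = Mul(Rational(43, 6), -4) = Rational(-86, 3) ≈ -28.667)
R = Rational(-3, 101) (R = Pow(Add(Rational(-86, 3), -5), -1) = Pow(Rational(-101, 3), -1) = Rational(-3, 101) ≈ -0.029703)
Pow(Add(Pow(R, 2), Function('D')(1)), 2) = Pow(Add(Pow(Rational(-3, 101), 2), 1), 2) = Pow(Add(Rational(9, 10201), 1), 2) = Pow(Rational(10210, 10201), 2) = Rational(104244100, 104060401)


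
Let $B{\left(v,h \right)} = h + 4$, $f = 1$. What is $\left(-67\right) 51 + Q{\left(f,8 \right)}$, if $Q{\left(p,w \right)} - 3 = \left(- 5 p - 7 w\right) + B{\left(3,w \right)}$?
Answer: $-3463$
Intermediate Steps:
$B{\left(v,h \right)} = 4 + h$
$Q{\left(p,w \right)} = 7 - 6 w - 5 p$ ($Q{\left(p,w \right)} = 3 - \left(-4 + 5 p + 6 w\right) = 7 - 6 w - 5 p$)
$\left(-67\right) 51 + Q{\left(f,8 \right)} = \left(-67\right) 51 - 46 = -3417 - 46 = -3463$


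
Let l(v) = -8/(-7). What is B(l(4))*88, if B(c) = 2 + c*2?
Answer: 2640/7 ≈ 377.14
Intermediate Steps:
l(v) = 8/7 (l(v) = -8*(-1/7) = 8/7)
B(c) = 2 + 2*c
B(l(4))*88 = (2 + 2*(8/7))*88 = (2 + 16/7)*88 = (30/7)*88 = 2640/7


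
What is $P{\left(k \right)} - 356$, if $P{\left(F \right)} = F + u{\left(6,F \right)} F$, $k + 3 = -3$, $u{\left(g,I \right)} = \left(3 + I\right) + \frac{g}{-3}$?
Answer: $-332$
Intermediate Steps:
$u{\left(g,I \right)} = 3 + I - \frac{g}{3}$ ($u{\left(g,I \right)} = \left(3 + I\right) + g \left(- \frac{1}{3}\right) = \left(3 + I\right) - \frac{g}{3} = 3 + I - \frac{g}{3}$)
$k = -6$ ($k = -3 - 3 = -6$)
$P{\left(F \right)} = F + F \left(1 + F\right)$ ($P{\left(F \right)} = F + \left(3 + F - 2\right) F = F + \left(1 + F\right) F = F + F \left(1 + F\right)$)
$P{\left(k \right)} - 356 = - 6 \left(2 - 6\right) - 356 = \left(-6\right) \left(-4\right) - 356 = 24 - 356 = -332$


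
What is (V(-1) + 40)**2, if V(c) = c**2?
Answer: 1681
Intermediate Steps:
(V(-1) + 40)**2 = ((-1)**2 + 40)**2 = (1 + 40)**2 = 41**2 = 1681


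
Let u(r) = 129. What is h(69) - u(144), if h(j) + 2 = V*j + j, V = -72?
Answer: -5030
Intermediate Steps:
h(j) = -2 - 71*j (h(j) = -2 + (-72*j + j) = -2 - 71*j)
h(69) - u(144) = (-2 - 71*69) - 1*129 = (-2 - 4899) - 129 = -4901 - 129 = -5030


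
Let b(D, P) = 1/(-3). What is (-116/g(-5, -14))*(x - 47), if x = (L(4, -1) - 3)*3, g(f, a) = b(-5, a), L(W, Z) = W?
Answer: -15312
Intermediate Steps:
b(D, P) = -⅓
g(f, a) = -⅓
x = 3 (x = (4 - 3)*3 = 1*3 = 3)
(-116/g(-5, -14))*(x - 47) = (-116/(-⅓))*(3 - 47) = -116*(-3)*(-44) = 348*(-44) = -15312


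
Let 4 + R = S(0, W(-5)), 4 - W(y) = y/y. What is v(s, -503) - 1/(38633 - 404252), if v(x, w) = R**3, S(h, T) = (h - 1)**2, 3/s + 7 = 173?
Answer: -9871712/365619 ≈ -27.000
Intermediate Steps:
s = 3/166 (s = 3/(-7 + 173) = 3/166 ≈ 0.018072)
W(y) = 3 (W(y) = 4 - y/y = 4 - 1*1 = 4 - 1 = 3)
S(h, T) = (-1 + h)**2
R = -3 (R = -4 + (-1 + 0)**2 = -4 + (-1)**2 = -4 + 1 = -3)
v(x, w) = -27 (v(x, w) = (-3)**3 = -27)
v(s, -503) - 1/(38633 - 404252) = -27 - 1/(38633 - 404252) = -27 - 1/(-365619) = -27 - 1*(-1/365619) = -27 + 1/365619 = -9871712/365619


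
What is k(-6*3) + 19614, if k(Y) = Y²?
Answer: 19938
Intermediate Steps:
k(-6*3) + 19614 = (-6*3)² + 19614 = (-18)² + 19614 = 324 + 19614 = 19938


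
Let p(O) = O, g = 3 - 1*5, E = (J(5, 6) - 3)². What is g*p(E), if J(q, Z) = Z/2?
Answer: 0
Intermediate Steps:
J(q, Z) = Z/2 (J(q, Z) = Z*(½) = Z/2)
E = 0 (E = ((½)*6 - 3)² = (3 - 3)² = 0² = 0)
g = -2 (g = 3 - 5 = -2)
g*p(E) = -2*0 = 0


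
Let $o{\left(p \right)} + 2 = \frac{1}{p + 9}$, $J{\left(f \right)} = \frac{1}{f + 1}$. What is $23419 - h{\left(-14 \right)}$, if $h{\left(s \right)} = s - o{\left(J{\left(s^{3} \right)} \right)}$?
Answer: $\frac{578420409}{24686} \approx 23431.0$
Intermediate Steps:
$J{\left(f \right)} = \frac{1}{1 + f}$
$o{\left(p \right)} = -2 + \frac{1}{9 + p}$ ($o{\left(p \right)} = -2 + \frac{1}{p + 9} = -2 + \frac{1}{9 + p}$)
$h{\left(s \right)} = s - \frac{-17 - \frac{2}{1 + s^{3}}}{9 + \frac{1}{1 + s^{3}}}$
$23419 - h{\left(-14 \right)} = 23419 - \frac{19 + 17 \left(-14\right)^{3} - 14 \left(10 + 9 \left(-14\right)^{3}\right)}{10 + 9 \left(-14\right)^{3}} = 23419 - \frac{19 + 17 \left(-2744\right) - 14 \left(10 + 9 \left(-2744\right)\right)}{10 + 9 \left(-2744\right)} = 23419 - \frac{19 - 46648 - 14 \left(10 - 24696\right)}{10 - 24696} = 23419 - \frac{19 - 46648 - -345604}{-24686} = 23419 - - \frac{19 - 46648 + 345604}{24686} = 23419 - \left(- \frac{1}{24686}\right) 298975 = 23419 - - \frac{298975}{24686} = 23419 + \frac{298975}{24686} = \frac{578420409}{24686}$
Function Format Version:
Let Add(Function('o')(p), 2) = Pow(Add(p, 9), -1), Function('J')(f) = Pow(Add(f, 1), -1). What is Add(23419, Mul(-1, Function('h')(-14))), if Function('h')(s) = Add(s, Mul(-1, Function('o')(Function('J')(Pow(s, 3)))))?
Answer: Rational(578420409, 24686) ≈ 23431.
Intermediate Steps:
Function('J')(f) = Pow(Add(1, f), -1)
Function('o')(p) = Add(-2, Pow(Add(9, p), -1)) (Function('o')(p) = Add(-2, Pow(Add(p, 9), -1)) = Add(-2, Pow(Add(9, p), -1)))
Function('h')(s) = Add(s, Mul(-1, Pow(Add(9, Pow(Add(1, Pow(s, 3)), -1)), -1), Add(-17, Mul(-2, Pow(Add(1, Pow(s, 3)), -1))))) (Function('h')(s) = Add(s, Mul(-1, Mul(Pow(Add(9, Pow(Add(1, Pow(s, 3)), -1)), -1), Add(-17, Mul(-2, Pow(Add(1, Pow(s, 3)), -1)))))) = Add(s, Mul(-1, Pow(Add(9, Pow(Add(1, Pow(s, 3)), -1)), -1), Add(-17, Mul(-2, Pow(Add(1, Pow(s, 3)), -1))))))
Add(23419, Mul(-1, Function('h')(-14))) = Add(23419, Mul(-1, Mul(Pow(Add(10, Mul(9, Pow(-14, 3))), -1), Add(19, Mul(17, Pow(-14, 3)), Mul(-14, Add(10, Mul(9, Pow(-14, 3)))))))) = Add(23419, Mul(-1, Mul(Pow(Add(10, Mul(9, -2744)), -1), Add(19, Mul(17, -2744), Mul(-14, Add(10, Mul(9, -2744))))))) = Add(23419, Mul(-1, Mul(Pow(Add(10, -24696), -1), Add(19, -46648, Mul(-14, Add(10, -24696)))))) = Add(23419, Mul(-1, Mul(Pow(-24686, -1), Add(19, -46648, Mul(-14, -24686))))) = Add(23419, Mul(-1, Mul(Rational(-1, 24686), Add(19, -46648, 345604)))) = Add(23419, Mul(-1, Mul(Rational(-1, 24686), 298975))) = Add(23419, Mul(-1, Rational(-298975, 24686))) = Add(23419, Rational(298975, 24686)) = Rational(578420409, 24686)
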